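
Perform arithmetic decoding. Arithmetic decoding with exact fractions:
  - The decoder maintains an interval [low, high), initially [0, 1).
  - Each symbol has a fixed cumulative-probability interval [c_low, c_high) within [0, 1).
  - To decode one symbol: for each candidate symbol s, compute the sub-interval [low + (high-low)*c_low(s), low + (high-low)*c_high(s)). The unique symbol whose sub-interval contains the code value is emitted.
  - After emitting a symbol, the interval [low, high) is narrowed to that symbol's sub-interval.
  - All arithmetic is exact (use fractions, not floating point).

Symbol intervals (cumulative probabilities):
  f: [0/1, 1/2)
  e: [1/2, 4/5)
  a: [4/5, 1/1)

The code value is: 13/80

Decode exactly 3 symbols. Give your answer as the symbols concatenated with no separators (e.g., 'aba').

Answer: ffe

Derivation:
Step 1: interval [0/1, 1/1), width = 1/1 - 0/1 = 1/1
  'f': [0/1 + 1/1*0/1, 0/1 + 1/1*1/2) = [0/1, 1/2) <- contains code 13/80
  'e': [0/1 + 1/1*1/2, 0/1 + 1/1*4/5) = [1/2, 4/5)
  'a': [0/1 + 1/1*4/5, 0/1 + 1/1*1/1) = [4/5, 1/1)
  emit 'f', narrow to [0/1, 1/2)
Step 2: interval [0/1, 1/2), width = 1/2 - 0/1 = 1/2
  'f': [0/1 + 1/2*0/1, 0/1 + 1/2*1/2) = [0/1, 1/4) <- contains code 13/80
  'e': [0/1 + 1/2*1/2, 0/1 + 1/2*4/5) = [1/4, 2/5)
  'a': [0/1 + 1/2*4/5, 0/1 + 1/2*1/1) = [2/5, 1/2)
  emit 'f', narrow to [0/1, 1/4)
Step 3: interval [0/1, 1/4), width = 1/4 - 0/1 = 1/4
  'f': [0/1 + 1/4*0/1, 0/1 + 1/4*1/2) = [0/1, 1/8)
  'e': [0/1 + 1/4*1/2, 0/1 + 1/4*4/5) = [1/8, 1/5) <- contains code 13/80
  'a': [0/1 + 1/4*4/5, 0/1 + 1/4*1/1) = [1/5, 1/4)
  emit 'e', narrow to [1/8, 1/5)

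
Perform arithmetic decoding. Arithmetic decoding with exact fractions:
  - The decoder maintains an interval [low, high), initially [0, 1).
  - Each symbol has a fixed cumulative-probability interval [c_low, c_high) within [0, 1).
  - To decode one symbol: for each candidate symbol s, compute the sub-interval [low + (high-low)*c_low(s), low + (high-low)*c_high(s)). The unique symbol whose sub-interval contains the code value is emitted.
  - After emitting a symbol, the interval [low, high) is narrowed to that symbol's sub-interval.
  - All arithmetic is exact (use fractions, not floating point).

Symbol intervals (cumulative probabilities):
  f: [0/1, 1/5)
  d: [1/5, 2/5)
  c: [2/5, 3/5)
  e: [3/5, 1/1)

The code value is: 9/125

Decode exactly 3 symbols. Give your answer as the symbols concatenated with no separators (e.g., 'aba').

Step 1: interval [0/1, 1/1), width = 1/1 - 0/1 = 1/1
  'f': [0/1 + 1/1*0/1, 0/1 + 1/1*1/5) = [0/1, 1/5) <- contains code 9/125
  'd': [0/1 + 1/1*1/5, 0/1 + 1/1*2/5) = [1/5, 2/5)
  'c': [0/1 + 1/1*2/5, 0/1 + 1/1*3/5) = [2/5, 3/5)
  'e': [0/1 + 1/1*3/5, 0/1 + 1/1*1/1) = [3/5, 1/1)
  emit 'f', narrow to [0/1, 1/5)
Step 2: interval [0/1, 1/5), width = 1/5 - 0/1 = 1/5
  'f': [0/1 + 1/5*0/1, 0/1 + 1/5*1/5) = [0/1, 1/25)
  'd': [0/1 + 1/5*1/5, 0/1 + 1/5*2/5) = [1/25, 2/25) <- contains code 9/125
  'c': [0/1 + 1/5*2/5, 0/1 + 1/5*3/5) = [2/25, 3/25)
  'e': [0/1 + 1/5*3/5, 0/1 + 1/5*1/1) = [3/25, 1/5)
  emit 'd', narrow to [1/25, 2/25)
Step 3: interval [1/25, 2/25), width = 2/25 - 1/25 = 1/25
  'f': [1/25 + 1/25*0/1, 1/25 + 1/25*1/5) = [1/25, 6/125)
  'd': [1/25 + 1/25*1/5, 1/25 + 1/25*2/5) = [6/125, 7/125)
  'c': [1/25 + 1/25*2/5, 1/25 + 1/25*3/5) = [7/125, 8/125)
  'e': [1/25 + 1/25*3/5, 1/25 + 1/25*1/1) = [8/125, 2/25) <- contains code 9/125
  emit 'e', narrow to [8/125, 2/25)

Answer: fde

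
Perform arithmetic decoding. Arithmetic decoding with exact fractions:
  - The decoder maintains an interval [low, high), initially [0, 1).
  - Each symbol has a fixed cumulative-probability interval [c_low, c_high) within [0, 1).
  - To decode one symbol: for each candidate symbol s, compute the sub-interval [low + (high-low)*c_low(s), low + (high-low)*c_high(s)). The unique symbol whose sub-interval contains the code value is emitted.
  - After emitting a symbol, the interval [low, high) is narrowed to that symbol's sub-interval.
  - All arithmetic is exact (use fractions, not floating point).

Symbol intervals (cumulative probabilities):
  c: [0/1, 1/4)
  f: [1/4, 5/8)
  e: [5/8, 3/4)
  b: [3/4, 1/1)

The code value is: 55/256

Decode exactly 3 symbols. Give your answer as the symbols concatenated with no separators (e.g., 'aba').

Step 1: interval [0/1, 1/1), width = 1/1 - 0/1 = 1/1
  'c': [0/1 + 1/1*0/1, 0/1 + 1/1*1/4) = [0/1, 1/4) <- contains code 55/256
  'f': [0/1 + 1/1*1/4, 0/1 + 1/1*5/8) = [1/4, 5/8)
  'e': [0/1 + 1/1*5/8, 0/1 + 1/1*3/4) = [5/8, 3/4)
  'b': [0/1 + 1/1*3/4, 0/1 + 1/1*1/1) = [3/4, 1/1)
  emit 'c', narrow to [0/1, 1/4)
Step 2: interval [0/1, 1/4), width = 1/4 - 0/1 = 1/4
  'c': [0/1 + 1/4*0/1, 0/1 + 1/4*1/4) = [0/1, 1/16)
  'f': [0/1 + 1/4*1/4, 0/1 + 1/4*5/8) = [1/16, 5/32)
  'e': [0/1 + 1/4*5/8, 0/1 + 1/4*3/4) = [5/32, 3/16)
  'b': [0/1 + 1/4*3/4, 0/1 + 1/4*1/1) = [3/16, 1/4) <- contains code 55/256
  emit 'b', narrow to [3/16, 1/4)
Step 3: interval [3/16, 1/4), width = 1/4 - 3/16 = 1/16
  'c': [3/16 + 1/16*0/1, 3/16 + 1/16*1/4) = [3/16, 13/64)
  'f': [3/16 + 1/16*1/4, 3/16 + 1/16*5/8) = [13/64, 29/128) <- contains code 55/256
  'e': [3/16 + 1/16*5/8, 3/16 + 1/16*3/4) = [29/128, 15/64)
  'b': [3/16 + 1/16*3/4, 3/16 + 1/16*1/1) = [15/64, 1/4)
  emit 'f', narrow to [13/64, 29/128)

Answer: cbf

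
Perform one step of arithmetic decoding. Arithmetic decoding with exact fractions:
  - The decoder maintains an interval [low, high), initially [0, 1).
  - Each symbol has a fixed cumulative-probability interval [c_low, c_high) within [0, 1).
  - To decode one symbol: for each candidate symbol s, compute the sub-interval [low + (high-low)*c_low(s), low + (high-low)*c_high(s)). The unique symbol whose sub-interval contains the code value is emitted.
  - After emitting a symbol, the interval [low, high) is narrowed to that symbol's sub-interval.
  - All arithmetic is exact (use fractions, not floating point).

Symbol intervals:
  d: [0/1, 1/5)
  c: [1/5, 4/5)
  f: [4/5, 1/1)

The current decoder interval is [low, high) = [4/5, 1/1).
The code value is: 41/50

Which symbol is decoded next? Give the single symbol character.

Interval width = high − low = 1/1 − 4/5 = 1/5
Scaled code = (code − low) / width = (41/50 − 4/5) / 1/5 = 1/10
  d: [0/1, 1/5) ← scaled code falls here ✓
  c: [1/5, 4/5) 
  f: [4/5, 1/1) 

Answer: d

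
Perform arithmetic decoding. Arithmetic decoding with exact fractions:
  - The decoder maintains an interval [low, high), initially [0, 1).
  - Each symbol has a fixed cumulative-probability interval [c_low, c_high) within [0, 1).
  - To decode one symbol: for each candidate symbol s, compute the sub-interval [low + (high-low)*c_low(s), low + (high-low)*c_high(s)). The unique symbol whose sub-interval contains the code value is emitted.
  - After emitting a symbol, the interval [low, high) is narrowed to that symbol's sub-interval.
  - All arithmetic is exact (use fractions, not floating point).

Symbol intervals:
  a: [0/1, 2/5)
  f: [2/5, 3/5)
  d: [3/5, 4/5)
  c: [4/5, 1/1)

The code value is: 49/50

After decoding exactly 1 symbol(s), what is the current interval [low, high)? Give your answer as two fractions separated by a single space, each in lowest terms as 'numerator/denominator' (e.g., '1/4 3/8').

Step 1: interval [0/1, 1/1), width = 1/1 - 0/1 = 1/1
  'a': [0/1 + 1/1*0/1, 0/1 + 1/1*2/5) = [0/1, 2/5)
  'f': [0/1 + 1/1*2/5, 0/1 + 1/1*3/5) = [2/5, 3/5)
  'd': [0/1 + 1/1*3/5, 0/1 + 1/1*4/5) = [3/5, 4/5)
  'c': [0/1 + 1/1*4/5, 0/1 + 1/1*1/1) = [4/5, 1/1) <- contains code 49/50
  emit 'c', narrow to [4/5, 1/1)

Answer: 4/5 1/1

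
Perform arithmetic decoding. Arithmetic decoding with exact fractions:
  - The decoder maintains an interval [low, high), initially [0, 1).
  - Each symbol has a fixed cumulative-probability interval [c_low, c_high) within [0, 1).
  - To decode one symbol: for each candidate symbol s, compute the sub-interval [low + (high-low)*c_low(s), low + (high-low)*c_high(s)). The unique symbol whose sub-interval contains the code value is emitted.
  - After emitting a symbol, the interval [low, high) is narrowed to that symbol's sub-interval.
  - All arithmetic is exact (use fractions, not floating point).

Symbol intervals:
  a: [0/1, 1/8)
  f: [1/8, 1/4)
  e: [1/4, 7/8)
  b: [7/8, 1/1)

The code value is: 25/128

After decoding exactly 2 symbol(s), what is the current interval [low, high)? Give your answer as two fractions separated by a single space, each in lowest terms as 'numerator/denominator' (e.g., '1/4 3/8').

Step 1: interval [0/1, 1/1), width = 1/1 - 0/1 = 1/1
  'a': [0/1 + 1/1*0/1, 0/1 + 1/1*1/8) = [0/1, 1/8)
  'f': [0/1 + 1/1*1/8, 0/1 + 1/1*1/4) = [1/8, 1/4) <- contains code 25/128
  'e': [0/1 + 1/1*1/4, 0/1 + 1/1*7/8) = [1/4, 7/8)
  'b': [0/1 + 1/1*7/8, 0/1 + 1/1*1/1) = [7/8, 1/1)
  emit 'f', narrow to [1/8, 1/4)
Step 2: interval [1/8, 1/4), width = 1/4 - 1/8 = 1/8
  'a': [1/8 + 1/8*0/1, 1/8 + 1/8*1/8) = [1/8, 9/64)
  'f': [1/8 + 1/8*1/8, 1/8 + 1/8*1/4) = [9/64, 5/32)
  'e': [1/8 + 1/8*1/4, 1/8 + 1/8*7/8) = [5/32, 15/64) <- contains code 25/128
  'b': [1/8 + 1/8*7/8, 1/8 + 1/8*1/1) = [15/64, 1/4)
  emit 'e', narrow to [5/32, 15/64)

Answer: 5/32 15/64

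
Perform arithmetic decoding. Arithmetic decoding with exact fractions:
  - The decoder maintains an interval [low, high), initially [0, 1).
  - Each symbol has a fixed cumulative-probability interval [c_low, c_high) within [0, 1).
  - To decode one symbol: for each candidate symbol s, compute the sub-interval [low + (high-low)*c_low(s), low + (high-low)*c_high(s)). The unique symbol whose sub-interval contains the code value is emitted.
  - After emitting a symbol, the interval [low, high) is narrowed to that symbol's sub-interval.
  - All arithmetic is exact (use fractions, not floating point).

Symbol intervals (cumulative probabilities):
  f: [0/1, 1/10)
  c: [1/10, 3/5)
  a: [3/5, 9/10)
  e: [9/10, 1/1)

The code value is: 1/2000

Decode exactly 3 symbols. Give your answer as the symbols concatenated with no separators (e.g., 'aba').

Answer: fff

Derivation:
Step 1: interval [0/1, 1/1), width = 1/1 - 0/1 = 1/1
  'f': [0/1 + 1/1*0/1, 0/1 + 1/1*1/10) = [0/1, 1/10) <- contains code 1/2000
  'c': [0/1 + 1/1*1/10, 0/1 + 1/1*3/5) = [1/10, 3/5)
  'a': [0/1 + 1/1*3/5, 0/1 + 1/1*9/10) = [3/5, 9/10)
  'e': [0/1 + 1/1*9/10, 0/1 + 1/1*1/1) = [9/10, 1/1)
  emit 'f', narrow to [0/1, 1/10)
Step 2: interval [0/1, 1/10), width = 1/10 - 0/1 = 1/10
  'f': [0/1 + 1/10*0/1, 0/1 + 1/10*1/10) = [0/1, 1/100) <- contains code 1/2000
  'c': [0/1 + 1/10*1/10, 0/1 + 1/10*3/5) = [1/100, 3/50)
  'a': [0/1 + 1/10*3/5, 0/1 + 1/10*9/10) = [3/50, 9/100)
  'e': [0/1 + 1/10*9/10, 0/1 + 1/10*1/1) = [9/100, 1/10)
  emit 'f', narrow to [0/1, 1/100)
Step 3: interval [0/1, 1/100), width = 1/100 - 0/1 = 1/100
  'f': [0/1 + 1/100*0/1, 0/1 + 1/100*1/10) = [0/1, 1/1000) <- contains code 1/2000
  'c': [0/1 + 1/100*1/10, 0/1 + 1/100*3/5) = [1/1000, 3/500)
  'a': [0/1 + 1/100*3/5, 0/1 + 1/100*9/10) = [3/500, 9/1000)
  'e': [0/1 + 1/100*9/10, 0/1 + 1/100*1/1) = [9/1000, 1/100)
  emit 'f', narrow to [0/1, 1/1000)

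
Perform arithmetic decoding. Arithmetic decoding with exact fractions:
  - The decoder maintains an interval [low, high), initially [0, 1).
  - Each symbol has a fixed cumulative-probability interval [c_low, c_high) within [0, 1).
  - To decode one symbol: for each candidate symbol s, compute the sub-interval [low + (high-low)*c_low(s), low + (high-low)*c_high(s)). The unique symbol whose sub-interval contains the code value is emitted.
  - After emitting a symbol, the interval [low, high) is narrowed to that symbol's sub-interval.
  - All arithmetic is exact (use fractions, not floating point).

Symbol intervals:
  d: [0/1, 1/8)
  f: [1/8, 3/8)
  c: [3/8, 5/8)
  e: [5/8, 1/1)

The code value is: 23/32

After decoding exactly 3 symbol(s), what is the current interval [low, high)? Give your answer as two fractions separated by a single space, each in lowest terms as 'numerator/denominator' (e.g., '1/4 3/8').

Answer: 181/256 187/256

Derivation:
Step 1: interval [0/1, 1/1), width = 1/1 - 0/1 = 1/1
  'd': [0/1 + 1/1*0/1, 0/1 + 1/1*1/8) = [0/1, 1/8)
  'f': [0/1 + 1/1*1/8, 0/1 + 1/1*3/8) = [1/8, 3/8)
  'c': [0/1 + 1/1*3/8, 0/1 + 1/1*5/8) = [3/8, 5/8)
  'e': [0/1 + 1/1*5/8, 0/1 + 1/1*1/1) = [5/8, 1/1) <- contains code 23/32
  emit 'e', narrow to [5/8, 1/1)
Step 2: interval [5/8, 1/1), width = 1/1 - 5/8 = 3/8
  'd': [5/8 + 3/8*0/1, 5/8 + 3/8*1/8) = [5/8, 43/64)
  'f': [5/8 + 3/8*1/8, 5/8 + 3/8*3/8) = [43/64, 49/64) <- contains code 23/32
  'c': [5/8 + 3/8*3/8, 5/8 + 3/8*5/8) = [49/64, 55/64)
  'e': [5/8 + 3/8*5/8, 5/8 + 3/8*1/1) = [55/64, 1/1)
  emit 'f', narrow to [43/64, 49/64)
Step 3: interval [43/64, 49/64), width = 49/64 - 43/64 = 3/32
  'd': [43/64 + 3/32*0/1, 43/64 + 3/32*1/8) = [43/64, 175/256)
  'f': [43/64 + 3/32*1/8, 43/64 + 3/32*3/8) = [175/256, 181/256)
  'c': [43/64 + 3/32*3/8, 43/64 + 3/32*5/8) = [181/256, 187/256) <- contains code 23/32
  'e': [43/64 + 3/32*5/8, 43/64 + 3/32*1/1) = [187/256, 49/64)
  emit 'c', narrow to [181/256, 187/256)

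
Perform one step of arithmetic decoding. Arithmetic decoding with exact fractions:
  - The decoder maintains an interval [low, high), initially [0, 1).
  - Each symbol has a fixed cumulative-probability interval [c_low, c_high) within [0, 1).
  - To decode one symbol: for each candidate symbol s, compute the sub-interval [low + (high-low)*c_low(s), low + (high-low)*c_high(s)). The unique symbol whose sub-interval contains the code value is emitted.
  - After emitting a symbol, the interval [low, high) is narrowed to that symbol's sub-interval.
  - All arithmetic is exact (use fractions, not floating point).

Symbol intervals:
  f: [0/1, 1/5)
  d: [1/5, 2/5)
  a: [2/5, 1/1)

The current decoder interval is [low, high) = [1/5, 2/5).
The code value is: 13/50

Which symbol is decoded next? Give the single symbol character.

Interval width = high − low = 2/5 − 1/5 = 1/5
Scaled code = (code − low) / width = (13/50 − 1/5) / 1/5 = 3/10
  f: [0/1, 1/5) 
  d: [1/5, 2/5) ← scaled code falls here ✓
  a: [2/5, 1/1) 

Answer: d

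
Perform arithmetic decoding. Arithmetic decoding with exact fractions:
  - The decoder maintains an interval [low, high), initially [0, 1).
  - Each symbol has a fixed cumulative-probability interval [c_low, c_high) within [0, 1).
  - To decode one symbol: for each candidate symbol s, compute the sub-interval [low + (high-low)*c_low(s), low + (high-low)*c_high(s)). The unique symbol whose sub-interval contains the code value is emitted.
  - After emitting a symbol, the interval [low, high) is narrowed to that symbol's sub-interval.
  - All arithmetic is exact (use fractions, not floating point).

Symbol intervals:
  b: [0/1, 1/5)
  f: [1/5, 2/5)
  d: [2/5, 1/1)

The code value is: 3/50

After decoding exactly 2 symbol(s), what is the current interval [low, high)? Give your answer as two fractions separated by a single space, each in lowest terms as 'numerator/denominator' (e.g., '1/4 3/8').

Step 1: interval [0/1, 1/1), width = 1/1 - 0/1 = 1/1
  'b': [0/1 + 1/1*0/1, 0/1 + 1/1*1/5) = [0/1, 1/5) <- contains code 3/50
  'f': [0/1 + 1/1*1/5, 0/1 + 1/1*2/5) = [1/5, 2/5)
  'd': [0/1 + 1/1*2/5, 0/1 + 1/1*1/1) = [2/5, 1/1)
  emit 'b', narrow to [0/1, 1/5)
Step 2: interval [0/1, 1/5), width = 1/5 - 0/1 = 1/5
  'b': [0/1 + 1/5*0/1, 0/1 + 1/5*1/5) = [0/1, 1/25)
  'f': [0/1 + 1/5*1/5, 0/1 + 1/5*2/5) = [1/25, 2/25) <- contains code 3/50
  'd': [0/1 + 1/5*2/5, 0/1 + 1/5*1/1) = [2/25, 1/5)
  emit 'f', narrow to [1/25, 2/25)

Answer: 1/25 2/25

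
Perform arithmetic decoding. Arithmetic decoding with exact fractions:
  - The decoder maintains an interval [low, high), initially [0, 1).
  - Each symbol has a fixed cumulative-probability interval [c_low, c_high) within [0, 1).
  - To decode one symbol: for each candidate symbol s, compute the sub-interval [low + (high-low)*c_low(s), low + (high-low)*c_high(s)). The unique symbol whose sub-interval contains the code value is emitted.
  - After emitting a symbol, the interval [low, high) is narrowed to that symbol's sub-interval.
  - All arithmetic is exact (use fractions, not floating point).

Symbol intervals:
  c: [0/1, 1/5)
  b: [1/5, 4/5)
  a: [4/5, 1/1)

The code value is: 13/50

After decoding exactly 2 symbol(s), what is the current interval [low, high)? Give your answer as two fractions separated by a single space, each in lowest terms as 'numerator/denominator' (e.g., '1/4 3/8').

Answer: 1/5 8/25

Derivation:
Step 1: interval [0/1, 1/1), width = 1/1 - 0/1 = 1/1
  'c': [0/1 + 1/1*0/1, 0/1 + 1/1*1/5) = [0/1, 1/5)
  'b': [0/1 + 1/1*1/5, 0/1 + 1/1*4/5) = [1/5, 4/5) <- contains code 13/50
  'a': [0/1 + 1/1*4/5, 0/1 + 1/1*1/1) = [4/5, 1/1)
  emit 'b', narrow to [1/5, 4/5)
Step 2: interval [1/5, 4/5), width = 4/5 - 1/5 = 3/5
  'c': [1/5 + 3/5*0/1, 1/5 + 3/5*1/5) = [1/5, 8/25) <- contains code 13/50
  'b': [1/5 + 3/5*1/5, 1/5 + 3/5*4/5) = [8/25, 17/25)
  'a': [1/5 + 3/5*4/5, 1/5 + 3/5*1/1) = [17/25, 4/5)
  emit 'c', narrow to [1/5, 8/25)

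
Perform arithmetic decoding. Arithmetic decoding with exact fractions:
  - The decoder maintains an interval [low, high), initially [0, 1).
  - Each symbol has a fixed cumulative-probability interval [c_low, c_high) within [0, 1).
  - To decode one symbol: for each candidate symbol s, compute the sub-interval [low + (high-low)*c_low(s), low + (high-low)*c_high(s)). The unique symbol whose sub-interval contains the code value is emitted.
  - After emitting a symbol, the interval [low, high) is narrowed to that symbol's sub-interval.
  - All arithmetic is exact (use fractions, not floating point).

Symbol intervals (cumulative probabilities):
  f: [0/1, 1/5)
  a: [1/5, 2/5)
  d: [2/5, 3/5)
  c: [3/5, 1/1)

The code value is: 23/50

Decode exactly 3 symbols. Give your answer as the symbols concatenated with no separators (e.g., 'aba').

Answer: dad

Derivation:
Step 1: interval [0/1, 1/1), width = 1/1 - 0/1 = 1/1
  'f': [0/1 + 1/1*0/1, 0/1 + 1/1*1/5) = [0/1, 1/5)
  'a': [0/1 + 1/1*1/5, 0/1 + 1/1*2/5) = [1/5, 2/5)
  'd': [0/1 + 1/1*2/5, 0/1 + 1/1*3/5) = [2/5, 3/5) <- contains code 23/50
  'c': [0/1 + 1/1*3/5, 0/1 + 1/1*1/1) = [3/5, 1/1)
  emit 'd', narrow to [2/5, 3/5)
Step 2: interval [2/5, 3/5), width = 3/5 - 2/5 = 1/5
  'f': [2/5 + 1/5*0/1, 2/5 + 1/5*1/5) = [2/5, 11/25)
  'a': [2/5 + 1/5*1/5, 2/5 + 1/5*2/5) = [11/25, 12/25) <- contains code 23/50
  'd': [2/5 + 1/5*2/5, 2/5 + 1/5*3/5) = [12/25, 13/25)
  'c': [2/5 + 1/5*3/5, 2/5 + 1/5*1/1) = [13/25, 3/5)
  emit 'a', narrow to [11/25, 12/25)
Step 3: interval [11/25, 12/25), width = 12/25 - 11/25 = 1/25
  'f': [11/25 + 1/25*0/1, 11/25 + 1/25*1/5) = [11/25, 56/125)
  'a': [11/25 + 1/25*1/5, 11/25 + 1/25*2/5) = [56/125, 57/125)
  'd': [11/25 + 1/25*2/5, 11/25 + 1/25*3/5) = [57/125, 58/125) <- contains code 23/50
  'c': [11/25 + 1/25*3/5, 11/25 + 1/25*1/1) = [58/125, 12/25)
  emit 'd', narrow to [57/125, 58/125)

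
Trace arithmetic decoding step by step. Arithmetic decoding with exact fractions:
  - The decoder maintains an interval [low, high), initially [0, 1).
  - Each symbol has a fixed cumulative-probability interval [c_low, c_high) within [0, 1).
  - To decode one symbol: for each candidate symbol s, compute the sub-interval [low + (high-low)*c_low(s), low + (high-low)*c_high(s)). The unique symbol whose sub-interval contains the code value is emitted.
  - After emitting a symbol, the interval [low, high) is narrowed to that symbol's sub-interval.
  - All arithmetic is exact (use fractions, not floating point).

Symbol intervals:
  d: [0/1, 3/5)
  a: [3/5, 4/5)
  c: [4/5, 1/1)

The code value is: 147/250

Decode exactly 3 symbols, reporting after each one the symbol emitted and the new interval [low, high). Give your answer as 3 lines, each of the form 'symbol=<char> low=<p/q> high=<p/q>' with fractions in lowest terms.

Answer: symbol=d low=0/1 high=3/5
symbol=c low=12/25 high=3/5
symbol=c low=72/125 high=3/5

Derivation:
Step 1: interval [0/1, 1/1), width = 1/1 - 0/1 = 1/1
  'd': [0/1 + 1/1*0/1, 0/1 + 1/1*3/5) = [0/1, 3/5) <- contains code 147/250
  'a': [0/1 + 1/1*3/5, 0/1 + 1/1*4/5) = [3/5, 4/5)
  'c': [0/1 + 1/1*4/5, 0/1 + 1/1*1/1) = [4/5, 1/1)
  emit 'd', narrow to [0/1, 3/5)
Step 2: interval [0/1, 3/5), width = 3/5 - 0/1 = 3/5
  'd': [0/1 + 3/5*0/1, 0/1 + 3/5*3/5) = [0/1, 9/25)
  'a': [0/1 + 3/5*3/5, 0/1 + 3/5*4/5) = [9/25, 12/25)
  'c': [0/1 + 3/5*4/5, 0/1 + 3/5*1/1) = [12/25, 3/5) <- contains code 147/250
  emit 'c', narrow to [12/25, 3/5)
Step 3: interval [12/25, 3/5), width = 3/5 - 12/25 = 3/25
  'd': [12/25 + 3/25*0/1, 12/25 + 3/25*3/5) = [12/25, 69/125)
  'a': [12/25 + 3/25*3/5, 12/25 + 3/25*4/5) = [69/125, 72/125)
  'c': [12/25 + 3/25*4/5, 12/25 + 3/25*1/1) = [72/125, 3/5) <- contains code 147/250
  emit 'c', narrow to [72/125, 3/5)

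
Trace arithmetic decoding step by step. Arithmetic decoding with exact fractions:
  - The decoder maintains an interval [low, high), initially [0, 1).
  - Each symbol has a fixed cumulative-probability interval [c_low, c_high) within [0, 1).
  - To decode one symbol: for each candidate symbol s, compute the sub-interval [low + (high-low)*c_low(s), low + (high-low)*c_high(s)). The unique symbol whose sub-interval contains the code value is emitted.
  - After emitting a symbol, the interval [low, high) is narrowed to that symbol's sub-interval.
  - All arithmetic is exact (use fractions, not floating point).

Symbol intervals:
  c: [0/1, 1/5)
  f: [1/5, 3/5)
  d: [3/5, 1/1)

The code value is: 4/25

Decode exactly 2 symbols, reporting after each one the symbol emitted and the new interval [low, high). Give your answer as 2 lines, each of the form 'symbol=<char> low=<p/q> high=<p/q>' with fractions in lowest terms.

Step 1: interval [0/1, 1/1), width = 1/1 - 0/1 = 1/1
  'c': [0/1 + 1/1*0/1, 0/1 + 1/1*1/5) = [0/1, 1/5) <- contains code 4/25
  'f': [0/1 + 1/1*1/5, 0/1 + 1/1*3/5) = [1/5, 3/5)
  'd': [0/1 + 1/1*3/5, 0/1 + 1/1*1/1) = [3/5, 1/1)
  emit 'c', narrow to [0/1, 1/5)
Step 2: interval [0/1, 1/5), width = 1/5 - 0/1 = 1/5
  'c': [0/1 + 1/5*0/1, 0/1 + 1/5*1/5) = [0/1, 1/25)
  'f': [0/1 + 1/5*1/5, 0/1 + 1/5*3/5) = [1/25, 3/25)
  'd': [0/1 + 1/5*3/5, 0/1 + 1/5*1/1) = [3/25, 1/5) <- contains code 4/25
  emit 'd', narrow to [3/25, 1/5)

Answer: symbol=c low=0/1 high=1/5
symbol=d low=3/25 high=1/5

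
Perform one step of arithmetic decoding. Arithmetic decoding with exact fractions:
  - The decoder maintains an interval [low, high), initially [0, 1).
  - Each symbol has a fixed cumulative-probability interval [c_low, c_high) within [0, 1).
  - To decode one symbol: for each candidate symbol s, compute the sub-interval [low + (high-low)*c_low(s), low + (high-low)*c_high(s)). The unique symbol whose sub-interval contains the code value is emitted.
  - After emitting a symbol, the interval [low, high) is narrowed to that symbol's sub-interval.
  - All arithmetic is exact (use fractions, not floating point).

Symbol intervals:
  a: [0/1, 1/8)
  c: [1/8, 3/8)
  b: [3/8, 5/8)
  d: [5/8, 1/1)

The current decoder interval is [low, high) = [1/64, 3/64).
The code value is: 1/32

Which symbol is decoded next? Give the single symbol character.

Answer: b

Derivation:
Interval width = high − low = 3/64 − 1/64 = 1/32
Scaled code = (code − low) / width = (1/32 − 1/64) / 1/32 = 1/2
  a: [0/1, 1/8) 
  c: [1/8, 3/8) 
  b: [3/8, 5/8) ← scaled code falls here ✓
  d: [5/8, 1/1) 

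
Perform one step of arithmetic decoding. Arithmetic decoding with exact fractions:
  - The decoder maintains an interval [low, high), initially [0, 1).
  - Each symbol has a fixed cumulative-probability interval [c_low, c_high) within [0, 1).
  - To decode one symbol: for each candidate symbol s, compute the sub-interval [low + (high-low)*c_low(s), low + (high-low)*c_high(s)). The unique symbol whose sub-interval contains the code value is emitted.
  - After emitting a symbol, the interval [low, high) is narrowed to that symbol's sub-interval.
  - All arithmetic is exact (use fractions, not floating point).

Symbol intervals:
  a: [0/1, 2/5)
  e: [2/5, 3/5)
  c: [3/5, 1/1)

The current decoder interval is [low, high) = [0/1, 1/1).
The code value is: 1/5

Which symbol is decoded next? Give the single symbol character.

Answer: a

Derivation:
Interval width = high − low = 1/1 − 0/1 = 1/1
Scaled code = (code − low) / width = (1/5 − 0/1) / 1/1 = 1/5
  a: [0/1, 2/5) ← scaled code falls here ✓
  e: [2/5, 3/5) 
  c: [3/5, 1/1) 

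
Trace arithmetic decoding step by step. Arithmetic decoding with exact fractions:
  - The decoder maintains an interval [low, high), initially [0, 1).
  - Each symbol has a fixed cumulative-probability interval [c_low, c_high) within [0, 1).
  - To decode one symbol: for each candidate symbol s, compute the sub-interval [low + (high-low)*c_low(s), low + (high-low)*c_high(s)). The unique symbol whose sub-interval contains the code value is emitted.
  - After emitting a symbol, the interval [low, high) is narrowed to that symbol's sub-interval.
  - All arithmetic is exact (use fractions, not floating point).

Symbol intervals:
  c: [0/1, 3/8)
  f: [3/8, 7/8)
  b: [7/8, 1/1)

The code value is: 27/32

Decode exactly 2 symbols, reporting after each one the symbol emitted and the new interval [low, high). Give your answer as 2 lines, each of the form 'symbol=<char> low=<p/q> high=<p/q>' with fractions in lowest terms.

Answer: symbol=f low=3/8 high=7/8
symbol=b low=13/16 high=7/8

Derivation:
Step 1: interval [0/1, 1/1), width = 1/1 - 0/1 = 1/1
  'c': [0/1 + 1/1*0/1, 0/1 + 1/1*3/8) = [0/1, 3/8)
  'f': [0/1 + 1/1*3/8, 0/1 + 1/1*7/8) = [3/8, 7/8) <- contains code 27/32
  'b': [0/1 + 1/1*7/8, 0/1 + 1/1*1/1) = [7/8, 1/1)
  emit 'f', narrow to [3/8, 7/8)
Step 2: interval [3/8, 7/8), width = 7/8 - 3/8 = 1/2
  'c': [3/8 + 1/2*0/1, 3/8 + 1/2*3/8) = [3/8, 9/16)
  'f': [3/8 + 1/2*3/8, 3/8 + 1/2*7/8) = [9/16, 13/16)
  'b': [3/8 + 1/2*7/8, 3/8 + 1/2*1/1) = [13/16, 7/8) <- contains code 27/32
  emit 'b', narrow to [13/16, 7/8)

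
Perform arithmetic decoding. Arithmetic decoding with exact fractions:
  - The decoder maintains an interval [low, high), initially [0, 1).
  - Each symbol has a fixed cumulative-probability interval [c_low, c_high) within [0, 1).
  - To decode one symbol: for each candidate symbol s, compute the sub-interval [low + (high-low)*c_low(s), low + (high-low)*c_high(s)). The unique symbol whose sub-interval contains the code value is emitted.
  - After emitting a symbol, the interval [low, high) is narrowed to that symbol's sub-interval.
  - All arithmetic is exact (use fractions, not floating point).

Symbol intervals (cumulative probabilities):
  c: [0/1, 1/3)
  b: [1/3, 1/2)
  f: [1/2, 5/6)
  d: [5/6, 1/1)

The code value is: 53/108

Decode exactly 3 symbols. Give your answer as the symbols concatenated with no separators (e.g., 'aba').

Step 1: interval [0/1, 1/1), width = 1/1 - 0/1 = 1/1
  'c': [0/1 + 1/1*0/1, 0/1 + 1/1*1/3) = [0/1, 1/3)
  'b': [0/1 + 1/1*1/3, 0/1 + 1/1*1/2) = [1/3, 1/2) <- contains code 53/108
  'f': [0/1 + 1/1*1/2, 0/1 + 1/1*5/6) = [1/2, 5/6)
  'd': [0/1 + 1/1*5/6, 0/1 + 1/1*1/1) = [5/6, 1/1)
  emit 'b', narrow to [1/3, 1/2)
Step 2: interval [1/3, 1/2), width = 1/2 - 1/3 = 1/6
  'c': [1/3 + 1/6*0/1, 1/3 + 1/6*1/3) = [1/3, 7/18)
  'b': [1/3 + 1/6*1/3, 1/3 + 1/6*1/2) = [7/18, 5/12)
  'f': [1/3 + 1/6*1/2, 1/3 + 1/6*5/6) = [5/12, 17/36)
  'd': [1/3 + 1/6*5/6, 1/3 + 1/6*1/1) = [17/36, 1/2) <- contains code 53/108
  emit 'd', narrow to [17/36, 1/2)
Step 3: interval [17/36, 1/2), width = 1/2 - 17/36 = 1/36
  'c': [17/36 + 1/36*0/1, 17/36 + 1/36*1/3) = [17/36, 13/27)
  'b': [17/36 + 1/36*1/3, 17/36 + 1/36*1/2) = [13/27, 35/72)
  'f': [17/36 + 1/36*1/2, 17/36 + 1/36*5/6) = [35/72, 107/216) <- contains code 53/108
  'd': [17/36 + 1/36*5/6, 17/36 + 1/36*1/1) = [107/216, 1/2)
  emit 'f', narrow to [35/72, 107/216)

Answer: bdf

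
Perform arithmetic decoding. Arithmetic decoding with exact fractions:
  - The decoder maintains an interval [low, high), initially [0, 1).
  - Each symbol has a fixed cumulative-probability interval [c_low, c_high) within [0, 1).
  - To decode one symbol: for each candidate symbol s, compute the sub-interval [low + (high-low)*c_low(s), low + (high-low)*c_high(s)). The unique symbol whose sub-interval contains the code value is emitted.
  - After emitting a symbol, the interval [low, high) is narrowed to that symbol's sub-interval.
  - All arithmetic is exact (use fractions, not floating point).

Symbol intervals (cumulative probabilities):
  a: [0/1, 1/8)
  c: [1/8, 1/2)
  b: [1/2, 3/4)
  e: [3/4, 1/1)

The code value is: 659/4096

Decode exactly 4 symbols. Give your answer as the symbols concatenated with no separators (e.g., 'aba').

Answer: caea

Derivation:
Step 1: interval [0/1, 1/1), width = 1/1 - 0/1 = 1/1
  'a': [0/1 + 1/1*0/1, 0/1 + 1/1*1/8) = [0/1, 1/8)
  'c': [0/1 + 1/1*1/8, 0/1 + 1/1*1/2) = [1/8, 1/2) <- contains code 659/4096
  'b': [0/1 + 1/1*1/2, 0/1 + 1/1*3/4) = [1/2, 3/4)
  'e': [0/1 + 1/1*3/4, 0/1 + 1/1*1/1) = [3/4, 1/1)
  emit 'c', narrow to [1/8, 1/2)
Step 2: interval [1/8, 1/2), width = 1/2 - 1/8 = 3/8
  'a': [1/8 + 3/8*0/1, 1/8 + 3/8*1/8) = [1/8, 11/64) <- contains code 659/4096
  'c': [1/8 + 3/8*1/8, 1/8 + 3/8*1/2) = [11/64, 5/16)
  'b': [1/8 + 3/8*1/2, 1/8 + 3/8*3/4) = [5/16, 13/32)
  'e': [1/8 + 3/8*3/4, 1/8 + 3/8*1/1) = [13/32, 1/2)
  emit 'a', narrow to [1/8, 11/64)
Step 3: interval [1/8, 11/64), width = 11/64 - 1/8 = 3/64
  'a': [1/8 + 3/64*0/1, 1/8 + 3/64*1/8) = [1/8, 67/512)
  'c': [1/8 + 3/64*1/8, 1/8 + 3/64*1/2) = [67/512, 19/128)
  'b': [1/8 + 3/64*1/2, 1/8 + 3/64*3/4) = [19/128, 41/256)
  'e': [1/8 + 3/64*3/4, 1/8 + 3/64*1/1) = [41/256, 11/64) <- contains code 659/4096
  emit 'e', narrow to [41/256, 11/64)
Step 4: interval [41/256, 11/64), width = 11/64 - 41/256 = 3/256
  'a': [41/256 + 3/256*0/1, 41/256 + 3/256*1/8) = [41/256, 331/2048) <- contains code 659/4096
  'c': [41/256 + 3/256*1/8, 41/256 + 3/256*1/2) = [331/2048, 85/512)
  'b': [41/256 + 3/256*1/2, 41/256 + 3/256*3/4) = [85/512, 173/1024)
  'e': [41/256 + 3/256*3/4, 41/256 + 3/256*1/1) = [173/1024, 11/64)
  emit 'a', narrow to [41/256, 331/2048)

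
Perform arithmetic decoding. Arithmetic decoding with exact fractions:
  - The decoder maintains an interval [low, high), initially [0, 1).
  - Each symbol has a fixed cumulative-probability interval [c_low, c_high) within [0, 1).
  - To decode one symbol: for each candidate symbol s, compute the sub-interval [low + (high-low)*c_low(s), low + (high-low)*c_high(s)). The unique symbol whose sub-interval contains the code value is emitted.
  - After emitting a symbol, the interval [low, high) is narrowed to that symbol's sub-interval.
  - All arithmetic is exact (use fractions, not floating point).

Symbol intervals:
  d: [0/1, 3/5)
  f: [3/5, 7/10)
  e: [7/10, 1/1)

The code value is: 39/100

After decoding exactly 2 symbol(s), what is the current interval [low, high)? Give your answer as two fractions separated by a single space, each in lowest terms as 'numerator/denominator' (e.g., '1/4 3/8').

Answer: 9/25 21/50

Derivation:
Step 1: interval [0/1, 1/1), width = 1/1 - 0/1 = 1/1
  'd': [0/1 + 1/1*0/1, 0/1 + 1/1*3/5) = [0/1, 3/5) <- contains code 39/100
  'f': [0/1 + 1/1*3/5, 0/1 + 1/1*7/10) = [3/5, 7/10)
  'e': [0/1 + 1/1*7/10, 0/1 + 1/1*1/1) = [7/10, 1/1)
  emit 'd', narrow to [0/1, 3/5)
Step 2: interval [0/1, 3/5), width = 3/5 - 0/1 = 3/5
  'd': [0/1 + 3/5*0/1, 0/1 + 3/5*3/5) = [0/1, 9/25)
  'f': [0/1 + 3/5*3/5, 0/1 + 3/5*7/10) = [9/25, 21/50) <- contains code 39/100
  'e': [0/1 + 3/5*7/10, 0/1 + 3/5*1/1) = [21/50, 3/5)
  emit 'f', narrow to [9/25, 21/50)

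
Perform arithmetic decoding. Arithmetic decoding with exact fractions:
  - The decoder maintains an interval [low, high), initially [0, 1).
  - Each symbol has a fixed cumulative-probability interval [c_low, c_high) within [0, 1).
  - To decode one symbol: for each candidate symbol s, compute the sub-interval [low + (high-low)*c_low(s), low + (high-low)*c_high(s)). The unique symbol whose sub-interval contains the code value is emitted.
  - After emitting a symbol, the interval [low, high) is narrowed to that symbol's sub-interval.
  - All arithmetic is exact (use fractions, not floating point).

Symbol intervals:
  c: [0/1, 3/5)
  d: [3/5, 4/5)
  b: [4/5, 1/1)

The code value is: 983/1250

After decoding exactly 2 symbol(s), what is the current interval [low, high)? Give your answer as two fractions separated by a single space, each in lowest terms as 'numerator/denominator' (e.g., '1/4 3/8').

Answer: 19/25 4/5

Derivation:
Step 1: interval [0/1, 1/1), width = 1/1 - 0/1 = 1/1
  'c': [0/1 + 1/1*0/1, 0/1 + 1/1*3/5) = [0/1, 3/5)
  'd': [0/1 + 1/1*3/5, 0/1 + 1/1*4/5) = [3/5, 4/5) <- contains code 983/1250
  'b': [0/1 + 1/1*4/5, 0/1 + 1/1*1/1) = [4/5, 1/1)
  emit 'd', narrow to [3/5, 4/5)
Step 2: interval [3/5, 4/5), width = 4/5 - 3/5 = 1/5
  'c': [3/5 + 1/5*0/1, 3/5 + 1/5*3/5) = [3/5, 18/25)
  'd': [3/5 + 1/5*3/5, 3/5 + 1/5*4/5) = [18/25, 19/25)
  'b': [3/5 + 1/5*4/5, 3/5 + 1/5*1/1) = [19/25, 4/5) <- contains code 983/1250
  emit 'b', narrow to [19/25, 4/5)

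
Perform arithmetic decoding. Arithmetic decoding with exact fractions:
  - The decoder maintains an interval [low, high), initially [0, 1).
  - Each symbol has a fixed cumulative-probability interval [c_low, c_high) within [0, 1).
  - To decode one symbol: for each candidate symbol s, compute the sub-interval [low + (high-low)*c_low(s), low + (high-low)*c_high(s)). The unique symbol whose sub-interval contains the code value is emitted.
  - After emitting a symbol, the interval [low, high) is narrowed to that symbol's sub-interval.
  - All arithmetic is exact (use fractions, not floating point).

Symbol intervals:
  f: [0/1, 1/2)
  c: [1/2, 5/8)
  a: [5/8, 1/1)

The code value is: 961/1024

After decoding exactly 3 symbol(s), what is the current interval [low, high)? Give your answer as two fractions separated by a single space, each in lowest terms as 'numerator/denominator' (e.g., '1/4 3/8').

Step 1: interval [0/1, 1/1), width = 1/1 - 0/1 = 1/1
  'f': [0/1 + 1/1*0/1, 0/1 + 1/1*1/2) = [0/1, 1/2)
  'c': [0/1 + 1/1*1/2, 0/1 + 1/1*5/8) = [1/2, 5/8)
  'a': [0/1 + 1/1*5/8, 0/1 + 1/1*1/1) = [5/8, 1/1) <- contains code 961/1024
  emit 'a', narrow to [5/8, 1/1)
Step 2: interval [5/8, 1/1), width = 1/1 - 5/8 = 3/8
  'f': [5/8 + 3/8*0/1, 5/8 + 3/8*1/2) = [5/8, 13/16)
  'c': [5/8 + 3/8*1/2, 5/8 + 3/8*5/8) = [13/16, 55/64)
  'a': [5/8 + 3/8*5/8, 5/8 + 3/8*1/1) = [55/64, 1/1) <- contains code 961/1024
  emit 'a', narrow to [55/64, 1/1)
Step 3: interval [55/64, 1/1), width = 1/1 - 55/64 = 9/64
  'f': [55/64 + 9/64*0/1, 55/64 + 9/64*1/2) = [55/64, 119/128)
  'c': [55/64 + 9/64*1/2, 55/64 + 9/64*5/8) = [119/128, 485/512) <- contains code 961/1024
  'a': [55/64 + 9/64*5/8, 55/64 + 9/64*1/1) = [485/512, 1/1)
  emit 'c', narrow to [119/128, 485/512)

Answer: 119/128 485/512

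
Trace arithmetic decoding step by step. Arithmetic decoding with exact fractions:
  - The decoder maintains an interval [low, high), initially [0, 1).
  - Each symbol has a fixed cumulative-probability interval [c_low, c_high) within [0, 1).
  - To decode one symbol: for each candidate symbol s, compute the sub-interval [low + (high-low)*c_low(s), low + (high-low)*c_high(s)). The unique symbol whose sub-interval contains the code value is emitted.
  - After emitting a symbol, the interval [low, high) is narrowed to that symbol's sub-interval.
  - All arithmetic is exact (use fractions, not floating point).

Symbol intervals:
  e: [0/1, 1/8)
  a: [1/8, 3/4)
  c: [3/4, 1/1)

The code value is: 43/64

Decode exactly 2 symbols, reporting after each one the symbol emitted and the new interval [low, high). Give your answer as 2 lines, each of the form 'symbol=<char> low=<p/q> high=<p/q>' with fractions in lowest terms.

Answer: symbol=a low=1/8 high=3/4
symbol=c low=19/32 high=3/4

Derivation:
Step 1: interval [0/1, 1/1), width = 1/1 - 0/1 = 1/1
  'e': [0/1 + 1/1*0/1, 0/1 + 1/1*1/8) = [0/1, 1/8)
  'a': [0/1 + 1/1*1/8, 0/1 + 1/1*3/4) = [1/8, 3/4) <- contains code 43/64
  'c': [0/1 + 1/1*3/4, 0/1 + 1/1*1/1) = [3/4, 1/1)
  emit 'a', narrow to [1/8, 3/4)
Step 2: interval [1/8, 3/4), width = 3/4 - 1/8 = 5/8
  'e': [1/8 + 5/8*0/1, 1/8 + 5/8*1/8) = [1/8, 13/64)
  'a': [1/8 + 5/8*1/8, 1/8 + 5/8*3/4) = [13/64, 19/32)
  'c': [1/8 + 5/8*3/4, 1/8 + 5/8*1/1) = [19/32, 3/4) <- contains code 43/64
  emit 'c', narrow to [19/32, 3/4)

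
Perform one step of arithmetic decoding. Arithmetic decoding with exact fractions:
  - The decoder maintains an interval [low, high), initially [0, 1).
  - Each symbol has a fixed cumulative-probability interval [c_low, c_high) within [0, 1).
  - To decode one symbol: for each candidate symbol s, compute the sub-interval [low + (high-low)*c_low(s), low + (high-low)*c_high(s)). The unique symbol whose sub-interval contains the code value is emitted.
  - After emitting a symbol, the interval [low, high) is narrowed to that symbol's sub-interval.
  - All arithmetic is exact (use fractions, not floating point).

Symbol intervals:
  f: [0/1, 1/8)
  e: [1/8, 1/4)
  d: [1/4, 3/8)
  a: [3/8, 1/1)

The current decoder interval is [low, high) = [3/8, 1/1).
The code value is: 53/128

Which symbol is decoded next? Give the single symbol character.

Interval width = high − low = 1/1 − 3/8 = 5/8
Scaled code = (code − low) / width = (53/128 − 3/8) / 5/8 = 1/16
  f: [0/1, 1/8) ← scaled code falls here ✓
  e: [1/8, 1/4) 
  d: [1/4, 3/8) 
  a: [3/8, 1/1) 

Answer: f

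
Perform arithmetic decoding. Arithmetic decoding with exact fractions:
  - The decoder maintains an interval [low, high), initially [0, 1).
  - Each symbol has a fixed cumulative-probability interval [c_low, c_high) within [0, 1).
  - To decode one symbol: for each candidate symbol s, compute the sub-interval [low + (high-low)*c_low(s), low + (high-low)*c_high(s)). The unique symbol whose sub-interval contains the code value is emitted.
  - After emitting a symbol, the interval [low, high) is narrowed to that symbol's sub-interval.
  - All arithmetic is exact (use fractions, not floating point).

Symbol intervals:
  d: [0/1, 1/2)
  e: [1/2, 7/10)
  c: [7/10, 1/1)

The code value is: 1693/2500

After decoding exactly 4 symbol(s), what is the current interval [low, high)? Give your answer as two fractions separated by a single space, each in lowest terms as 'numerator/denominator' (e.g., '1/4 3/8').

Step 1: interval [0/1, 1/1), width = 1/1 - 0/1 = 1/1
  'd': [0/1 + 1/1*0/1, 0/1 + 1/1*1/2) = [0/1, 1/2)
  'e': [0/1 + 1/1*1/2, 0/1 + 1/1*7/10) = [1/2, 7/10) <- contains code 1693/2500
  'c': [0/1 + 1/1*7/10, 0/1 + 1/1*1/1) = [7/10, 1/1)
  emit 'e', narrow to [1/2, 7/10)
Step 2: interval [1/2, 7/10), width = 7/10 - 1/2 = 1/5
  'd': [1/2 + 1/5*0/1, 1/2 + 1/5*1/2) = [1/2, 3/5)
  'e': [1/2 + 1/5*1/2, 1/2 + 1/5*7/10) = [3/5, 16/25)
  'c': [1/2 + 1/5*7/10, 1/2 + 1/5*1/1) = [16/25, 7/10) <- contains code 1693/2500
  emit 'c', narrow to [16/25, 7/10)
Step 3: interval [16/25, 7/10), width = 7/10 - 16/25 = 3/50
  'd': [16/25 + 3/50*0/1, 16/25 + 3/50*1/2) = [16/25, 67/100)
  'e': [16/25 + 3/50*1/2, 16/25 + 3/50*7/10) = [67/100, 341/500) <- contains code 1693/2500
  'c': [16/25 + 3/50*7/10, 16/25 + 3/50*1/1) = [341/500, 7/10)
  emit 'e', narrow to [67/100, 341/500)
Step 4: interval [67/100, 341/500), width = 341/500 - 67/100 = 3/250
  'd': [67/100 + 3/250*0/1, 67/100 + 3/250*1/2) = [67/100, 169/250)
  'e': [67/100 + 3/250*1/2, 67/100 + 3/250*7/10) = [169/250, 424/625) <- contains code 1693/2500
  'c': [67/100 + 3/250*7/10, 67/100 + 3/250*1/1) = [424/625, 341/500)
  emit 'e', narrow to [169/250, 424/625)

Answer: 169/250 424/625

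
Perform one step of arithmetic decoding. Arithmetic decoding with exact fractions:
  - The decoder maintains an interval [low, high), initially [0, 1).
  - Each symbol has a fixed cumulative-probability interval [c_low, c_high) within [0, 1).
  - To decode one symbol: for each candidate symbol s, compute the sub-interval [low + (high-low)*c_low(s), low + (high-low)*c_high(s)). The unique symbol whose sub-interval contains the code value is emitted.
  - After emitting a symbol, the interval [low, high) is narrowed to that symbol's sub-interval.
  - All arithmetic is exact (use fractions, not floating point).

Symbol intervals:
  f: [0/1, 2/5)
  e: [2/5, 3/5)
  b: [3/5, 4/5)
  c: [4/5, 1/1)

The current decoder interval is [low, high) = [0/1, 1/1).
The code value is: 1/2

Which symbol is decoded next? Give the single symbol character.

Answer: e

Derivation:
Interval width = high − low = 1/1 − 0/1 = 1/1
Scaled code = (code − low) / width = (1/2 − 0/1) / 1/1 = 1/2
  f: [0/1, 2/5) 
  e: [2/5, 3/5) ← scaled code falls here ✓
  b: [3/5, 4/5) 
  c: [4/5, 1/1) 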